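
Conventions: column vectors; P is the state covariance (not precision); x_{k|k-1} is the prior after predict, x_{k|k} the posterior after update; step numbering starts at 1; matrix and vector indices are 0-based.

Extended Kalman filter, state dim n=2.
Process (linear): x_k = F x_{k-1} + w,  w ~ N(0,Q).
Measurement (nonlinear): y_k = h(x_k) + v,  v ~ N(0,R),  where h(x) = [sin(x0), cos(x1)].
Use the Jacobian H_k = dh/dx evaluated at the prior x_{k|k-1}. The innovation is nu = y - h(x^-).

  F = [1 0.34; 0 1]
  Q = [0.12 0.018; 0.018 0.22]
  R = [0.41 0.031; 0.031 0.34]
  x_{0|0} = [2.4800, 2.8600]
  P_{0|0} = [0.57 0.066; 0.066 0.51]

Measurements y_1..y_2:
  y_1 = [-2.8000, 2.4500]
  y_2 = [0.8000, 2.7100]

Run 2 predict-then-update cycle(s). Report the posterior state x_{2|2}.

x_post = [5.8933, -0.0471]

step 1: x^-=[3.4524, 2.8600]  P^-=[0.7938 0.2574; 0.2574 0.7300]  H_jac=[-0.9521 0.0000; 0.0000 -0.2779]  S=[1.1296 0.0991; 0.0991 0.3964]  K=[-0.6679 -0.0135; -0.1759 -0.4678]  nu=[-2.4942, 3.4106]  x^+=[5.0724, 1.7033]  P^+=[0.2881 0.0910; 0.0910 0.5920]
step 2: x^-=[5.6515, 1.7033]  P^-=[0.5384 0.3103; 0.3103 0.8120]  H_jac=[0.8070 0.0000; 0.0000 -0.9912]  S=[0.7606 -0.2172; -0.2172 1.1378]  K=[0.5225 -0.1706; 0.1345 -0.6817]  nu=[1.3905, 2.8421]  x^+=[5.8933, -0.0471]  P^+=[0.2589 0.0422; 0.0422 0.2296]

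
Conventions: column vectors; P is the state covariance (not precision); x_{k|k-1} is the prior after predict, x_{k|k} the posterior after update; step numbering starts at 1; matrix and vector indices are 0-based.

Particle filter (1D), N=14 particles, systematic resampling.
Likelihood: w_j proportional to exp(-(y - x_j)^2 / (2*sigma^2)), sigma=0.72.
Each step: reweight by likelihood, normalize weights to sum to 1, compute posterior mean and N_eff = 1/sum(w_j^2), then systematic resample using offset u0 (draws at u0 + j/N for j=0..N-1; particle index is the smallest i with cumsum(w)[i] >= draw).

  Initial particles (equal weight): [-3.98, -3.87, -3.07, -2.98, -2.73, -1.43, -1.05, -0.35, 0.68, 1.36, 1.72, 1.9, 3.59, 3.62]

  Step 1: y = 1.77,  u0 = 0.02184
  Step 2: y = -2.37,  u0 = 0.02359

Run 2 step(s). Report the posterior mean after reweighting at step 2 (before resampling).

post_mean = 0.6941

step 1: w=[0.0000, 0.0000, 0.0000, 0.0000, 0.0000, 0.0000, 0.0001, 0.0040, 0.0981, 0.2624, 0.3078, 0.3035, 0.0126, 0.0114]  mean=1.6146  Neff=3.7646  idx=[8, 8, 9, 9, 9, 10, 10, 10, 10, 10, 11, 11, 11, 11]
step 2: w=[0.4903, 0.4903, 0.0057, 0.0057, 0.0057, 0.0004, 0.0004, 0.0004, 0.0004, 0.0004, 0.0001, 0.0001, 0.0001, 0.0001]  mean=0.6941  Neff=2.0799  idx=[0, 0, 0, 0, 0, 0, 0, 1, 1, 1, 1, 1, 1, 1]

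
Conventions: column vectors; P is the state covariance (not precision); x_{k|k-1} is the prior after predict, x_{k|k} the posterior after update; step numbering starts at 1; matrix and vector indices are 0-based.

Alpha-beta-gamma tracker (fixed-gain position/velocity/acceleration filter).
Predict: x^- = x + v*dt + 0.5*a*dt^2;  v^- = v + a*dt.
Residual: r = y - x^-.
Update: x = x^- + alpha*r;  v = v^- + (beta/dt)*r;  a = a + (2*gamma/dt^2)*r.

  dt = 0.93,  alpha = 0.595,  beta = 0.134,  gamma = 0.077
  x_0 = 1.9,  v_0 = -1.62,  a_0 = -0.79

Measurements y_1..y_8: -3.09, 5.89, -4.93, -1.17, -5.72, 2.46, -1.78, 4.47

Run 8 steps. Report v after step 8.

step 1: x_pred=0.0518  r=-3.1418  x^+=-1.8176  v^+=-2.8074  a^+=-1.3494
step 2: x_pred=-5.0120  r=10.9020  x^+=1.4747  v^+=-2.4915  a^+=0.5918
step 3: x_pred=-0.5865  r=-4.3435  x^+=-3.1709  v^+=-2.5670  a^+=-0.1816
step 4: x_pred=-5.6368  r=4.4668  x^+=-2.9790  v^+=-2.0923  a^+=0.6137
step 5: x_pred=-4.6595  r=-1.0605  x^+=-5.2905  v^+=-1.6744  a^+=0.4249
step 6: x_pred=-6.6640  r=9.1240  x^+=-1.2352  v^+=0.0354  a^+=2.0494
step 7: x_pred=-0.3160  r=-1.4640  x^+=-1.1871  v^+=1.7304  a^+=1.7888
step 8: x_pred=1.1958  r=3.2742  x^+=3.1439  v^+=3.8657  a^+=2.3718

v_post = 3.8657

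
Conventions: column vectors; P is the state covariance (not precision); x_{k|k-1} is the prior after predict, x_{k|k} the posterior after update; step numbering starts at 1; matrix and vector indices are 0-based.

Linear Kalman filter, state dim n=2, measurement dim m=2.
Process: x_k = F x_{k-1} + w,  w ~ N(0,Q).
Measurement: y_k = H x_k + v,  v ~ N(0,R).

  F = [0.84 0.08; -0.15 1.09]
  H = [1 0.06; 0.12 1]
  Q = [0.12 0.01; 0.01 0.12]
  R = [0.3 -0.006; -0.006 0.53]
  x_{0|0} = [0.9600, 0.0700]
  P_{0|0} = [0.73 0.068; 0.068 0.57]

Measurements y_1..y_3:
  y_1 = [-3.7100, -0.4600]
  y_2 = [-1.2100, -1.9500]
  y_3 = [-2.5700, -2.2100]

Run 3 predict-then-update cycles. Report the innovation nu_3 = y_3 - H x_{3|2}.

step 1: x^-=[0.8120, -0.0677]  P^-=[0.6479 0.0292; 0.0292 0.7914]  S=[0.9542 0.1486; 0.1486 1.3377]  K=[0.6801 0.0044; -0.0124 0.5956]  nu=[-4.5179, -0.4897]  x^+=[-2.2628, -0.3032]  P^+=[0.2056 -0.0264; -0.0264 0.3189]
step 2: x^-=[-1.9250, 0.0089]  P^-=[0.2636 -0.0120; -0.0120 0.5122]  S=[0.5640 0.0443; 0.0443 1.0431]  K=[0.4661 -0.0010; -0.0052 0.4899]  nu=[0.7145, -1.7279]  x^+=[-1.5903, -0.8413]  P^+=[0.1411 -0.0202; -0.0202 0.2621]
step 3: x^-=[-1.4032, -0.6784]  P^-=[0.2185 -0.0032; -0.0032 0.4412]  S=[0.5197 0.0435; 0.0435 0.9735]  K=[0.4196 0.0049; 0.0069 0.4525]  nu=[-1.1261, -1.3632]  x^+=[-1.8824, -1.3030]  P^+=[0.1268 -0.0151; -0.0151 0.2416]

innov = [-1.1261, -1.3632]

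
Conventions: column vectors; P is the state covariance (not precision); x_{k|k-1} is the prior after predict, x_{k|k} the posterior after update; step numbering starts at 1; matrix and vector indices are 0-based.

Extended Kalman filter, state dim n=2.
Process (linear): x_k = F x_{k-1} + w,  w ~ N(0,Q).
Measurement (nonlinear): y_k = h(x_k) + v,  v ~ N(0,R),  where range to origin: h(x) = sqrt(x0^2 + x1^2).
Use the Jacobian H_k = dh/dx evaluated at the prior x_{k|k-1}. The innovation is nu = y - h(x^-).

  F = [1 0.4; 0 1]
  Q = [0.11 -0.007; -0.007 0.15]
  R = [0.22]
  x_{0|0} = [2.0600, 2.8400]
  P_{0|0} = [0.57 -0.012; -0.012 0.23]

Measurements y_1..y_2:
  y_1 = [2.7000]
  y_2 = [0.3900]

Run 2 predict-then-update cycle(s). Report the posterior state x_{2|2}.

step 1: x^-=[3.1960, 2.8400]  P^-=[0.7072 0.0730; 0.0730 0.3800]  H_jac=[0.7475 0.6642]  S=[0.8553]  K=[0.6748; 0.3589]  nu=[-1.5755]  x^+=[2.1329, 2.2745]  P^+=[0.3178 -0.1341; -0.1341 0.2698]
step 2: x^-=[3.0427, 2.2745]  P^-=[0.3636 -0.0332; -0.0332 0.4198]  H_jac=[0.8009 0.5987]  S=[0.5719]  K=[0.4745; 0.3930]  nu=[-3.4089]  x^+=[1.4252, 0.9349]  P^+=[0.2349 -0.1399; -0.1399 0.3315]

x_post = [1.4252, 0.9349]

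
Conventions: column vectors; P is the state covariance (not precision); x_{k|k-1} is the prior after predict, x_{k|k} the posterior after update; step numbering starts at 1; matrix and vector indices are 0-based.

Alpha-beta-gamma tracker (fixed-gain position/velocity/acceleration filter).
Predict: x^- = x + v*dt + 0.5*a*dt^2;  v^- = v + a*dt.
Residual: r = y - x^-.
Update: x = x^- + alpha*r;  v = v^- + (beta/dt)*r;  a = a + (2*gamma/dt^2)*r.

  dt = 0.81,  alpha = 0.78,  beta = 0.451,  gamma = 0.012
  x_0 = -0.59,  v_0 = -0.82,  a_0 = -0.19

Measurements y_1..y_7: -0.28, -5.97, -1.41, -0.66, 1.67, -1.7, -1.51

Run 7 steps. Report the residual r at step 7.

step 1: x_pred=-1.3165  r=1.0365  x^+=-0.5080  v^+=-0.3968  a^+=-0.1521
step 2: x_pred=-0.8793  r=-5.0907  x^+=-4.8500  v^+=-3.3544  a^+=-0.3383
step 3: x_pred=-7.6781  r=6.2681  x^+=-2.7890  v^+=-0.1384  a^+=-0.1090
step 4: x_pred=-2.9369  r=2.2769  x^+=-1.1609  v^+=1.0410  a^+=-0.0257
step 5: x_pred=-0.3261  r=1.9961  x^+=1.2309  v^+=2.1316  a^+=0.0473
step 6: x_pred=2.9730  r=-4.6730  x^+=-0.6719  v^+=-0.4320  a^+=-0.1236
step 7: x_pred=-1.0624  r=-0.4476  x^+=-1.4115  v^+=-0.7813  a^+=-0.1400

resid = -0.4476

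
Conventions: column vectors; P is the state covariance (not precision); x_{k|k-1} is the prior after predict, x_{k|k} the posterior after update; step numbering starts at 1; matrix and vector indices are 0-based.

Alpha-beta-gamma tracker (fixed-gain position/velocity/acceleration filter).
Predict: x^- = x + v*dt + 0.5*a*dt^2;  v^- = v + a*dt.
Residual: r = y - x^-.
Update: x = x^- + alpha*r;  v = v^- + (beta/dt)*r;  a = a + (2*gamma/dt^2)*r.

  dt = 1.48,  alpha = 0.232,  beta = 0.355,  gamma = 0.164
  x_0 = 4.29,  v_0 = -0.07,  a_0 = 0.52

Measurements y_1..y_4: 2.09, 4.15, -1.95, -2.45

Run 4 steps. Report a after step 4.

step 1: x_pred=4.7559  r=-2.6659  x^+=4.1374  v^+=0.0601  a^+=0.1208
step 2: x_pred=4.3587  r=-0.2087  x^+=4.3103  v^+=0.1889  a^+=0.0895
step 3: x_pred=4.6879  r=-6.6379  x^+=3.1479  v^+=-1.2708  a^+=-0.9044
step 4: x_pred=0.2765  r=-2.7265  x^+=-0.3560  v^+=-3.2634  a^+=-1.3127

a_post = -1.3127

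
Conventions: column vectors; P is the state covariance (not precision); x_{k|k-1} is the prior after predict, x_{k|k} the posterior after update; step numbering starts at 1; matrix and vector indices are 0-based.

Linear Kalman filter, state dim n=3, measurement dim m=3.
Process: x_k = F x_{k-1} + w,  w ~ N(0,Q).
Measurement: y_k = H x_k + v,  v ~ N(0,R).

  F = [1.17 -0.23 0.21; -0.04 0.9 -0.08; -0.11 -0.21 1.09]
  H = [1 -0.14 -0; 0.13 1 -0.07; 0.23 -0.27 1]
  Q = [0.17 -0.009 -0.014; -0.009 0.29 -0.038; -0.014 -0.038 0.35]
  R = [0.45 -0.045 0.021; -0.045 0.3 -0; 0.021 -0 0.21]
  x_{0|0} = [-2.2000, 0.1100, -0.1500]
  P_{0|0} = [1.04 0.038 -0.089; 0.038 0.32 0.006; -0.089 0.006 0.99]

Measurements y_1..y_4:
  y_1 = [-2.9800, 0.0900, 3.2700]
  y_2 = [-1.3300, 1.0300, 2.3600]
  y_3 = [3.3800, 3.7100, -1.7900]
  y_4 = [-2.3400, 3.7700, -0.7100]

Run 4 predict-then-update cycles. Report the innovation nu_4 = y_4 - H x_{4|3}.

step 1: x^-=[-2.6308, 0.1990, 0.0554]  P^-=[1.5895 -0.0899 -0.0274; -0.0899 0.5530 -0.1746; -0.0274 -0.1746 1.5733]  S=[2.0755 -0.0038 0.4317; -0.0038 0.8892 -0.4104; 0.4317 -0.4104 2.0005]  K=[0.7619 0.1596 0.0495; -0.0729 0.6075 -0.0319; -0.1803 0.0723 0.8606]  nu=[-0.3213, 0.2369, 3.8734]  x^+=[-2.6460, 0.2429, 3.4638]  P^+=[0.3320 -0.0337 -0.0591; -0.0337 0.1935 0.0518; -0.0591 0.0518 0.2045]
step 2: x^-=[-2.4243, 0.0473, 4.0156]  P^-=[0.6278 -0.0871 -0.0824; -0.0871 0.4432 -0.0342; -0.0824 -0.0342 0.5944]  S=[1.1109 -0.1055 0.1309; -0.1055 0.7404 -0.2037; 0.1309 -0.2037 0.8613]  K=[0.5810 0.0922 0.0328; -0.0742 0.5600 -0.0582; -0.1485 0.0588 0.7153]  nu=[1.1009, 1.5789, -1.0853]  x^+=[-1.6746, 0.9129, 3.1686]  P^+=[0.2531 -0.0348 -0.0485; -0.0348 0.1788 0.0425; -0.0485 0.0425 0.1697]
step 3: x^-=[-1.5039, 0.6351, 3.4463]  P^-=[0.5242 -0.0839 -0.0647; -0.0839 0.4324 -0.0382; -0.0647 -0.0382 0.5532]  S=[1.0062 -0.1156 0.1239; -0.1156 0.7287 -0.2025; 0.1239 -0.2025 0.8237]  K=[0.5376 0.0793 0.0339; -0.0721 0.5527 -0.0649; -0.1389 0.0555 0.7005]  nu=[4.9728, 3.5116, -4.7189]  x^+=[1.2879, 2.5237, -0.3554]  P^+=[0.2343 -0.0340 -0.0446; -0.0340 0.1763 0.0403; -0.0446 0.0403 0.1653]
step 4: x^-=[0.8518, 2.2483, -1.0590]  P^-=[0.4998 -0.0824 -0.0581; -0.0824 0.4306 -0.0399; -0.0581 -0.0399 0.5477]  S=[0.9813 -0.1175 0.1246; -0.1175 0.7269 -0.2030; 0.1246 -0.2030 0.8206]  K=[0.5257 0.0765 0.0355; -0.0709 0.5515 -0.0662; -0.1356 0.0551 0.6985]  nu=[-2.8770, 1.3369, 0.7601]  x^+=[-0.5315, 3.1393, -0.0642]  P^+=[0.2292 -0.0335 -0.0433; -0.0335 0.1758 0.0398; -0.0433 0.0398 0.1645]

innov = [-2.8770, 1.3369, 0.7601]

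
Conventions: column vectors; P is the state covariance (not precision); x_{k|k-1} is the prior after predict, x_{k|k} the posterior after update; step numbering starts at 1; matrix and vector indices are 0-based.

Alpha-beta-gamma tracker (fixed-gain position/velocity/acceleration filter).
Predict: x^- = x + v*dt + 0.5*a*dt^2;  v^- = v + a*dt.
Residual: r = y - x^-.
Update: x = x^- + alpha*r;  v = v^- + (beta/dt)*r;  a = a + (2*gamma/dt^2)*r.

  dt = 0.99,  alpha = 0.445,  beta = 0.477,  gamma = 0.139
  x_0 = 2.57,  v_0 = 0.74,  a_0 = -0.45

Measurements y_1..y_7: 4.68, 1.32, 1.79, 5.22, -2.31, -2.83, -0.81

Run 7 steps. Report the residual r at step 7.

resid = 5.1227

step 1: x_pred=3.0821  r=1.5979  x^+=3.7932  v^+=1.0644  a^+=0.0032
step 2: x_pred=4.8485  r=-3.5285  x^+=3.2783  v^+=-0.6325  a^+=-0.9976
step 3: x_pred=2.1633  r=-0.3733  x^+=1.9972  v^+=-1.8000  a^+=-1.1035
step 4: x_pred=-0.3255  r=5.5455  x^+=2.1422  v^+=-0.2205  a^+=0.4695
step 5: x_pred=2.1540  r=-4.4640  x^+=0.1675  v^+=-1.9065  a^+=-0.7967
step 6: x_pred=-2.1104  r=-0.7196  x^+=-2.4306  v^+=-3.0420  a^+=-1.0008
step 7: x_pred=-5.9327  r=5.1227  x^+=-3.6531  v^+=-1.5647  a^+=0.4522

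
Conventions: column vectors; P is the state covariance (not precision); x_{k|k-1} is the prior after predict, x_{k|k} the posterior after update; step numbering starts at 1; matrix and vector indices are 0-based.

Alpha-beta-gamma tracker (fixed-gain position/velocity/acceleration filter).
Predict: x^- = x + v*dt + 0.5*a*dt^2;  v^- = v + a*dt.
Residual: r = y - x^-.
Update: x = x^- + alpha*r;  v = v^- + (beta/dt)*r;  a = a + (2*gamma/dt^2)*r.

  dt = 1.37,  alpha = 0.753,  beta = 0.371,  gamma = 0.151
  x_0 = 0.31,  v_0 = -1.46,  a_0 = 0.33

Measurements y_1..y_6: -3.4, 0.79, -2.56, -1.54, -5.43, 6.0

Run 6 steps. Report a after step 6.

step 1: x_pred=-1.3805  r=-2.0195  x^+=-2.9012  v^+=-1.5548  a^+=0.0051
step 2: x_pred=-5.0265  r=5.8165  x^+=-0.6467  v^+=0.0273  a^+=0.9410
step 3: x_pred=0.2737  r=-2.8337  x^+=-1.8601  v^+=0.5490  a^+=0.4850
step 4: x_pred=-0.6528  r=-0.8872  x^+=-1.3209  v^+=0.9732  a^+=0.3422
step 5: x_pred=0.3336  r=-5.7636  x^+=-4.0064  v^+=-0.1187  a^+=-0.5851
step 6: x_pred=-4.7182  r=10.7182  x^+=3.3526  v^+=1.9821  a^+=1.1395

a_post = 1.1395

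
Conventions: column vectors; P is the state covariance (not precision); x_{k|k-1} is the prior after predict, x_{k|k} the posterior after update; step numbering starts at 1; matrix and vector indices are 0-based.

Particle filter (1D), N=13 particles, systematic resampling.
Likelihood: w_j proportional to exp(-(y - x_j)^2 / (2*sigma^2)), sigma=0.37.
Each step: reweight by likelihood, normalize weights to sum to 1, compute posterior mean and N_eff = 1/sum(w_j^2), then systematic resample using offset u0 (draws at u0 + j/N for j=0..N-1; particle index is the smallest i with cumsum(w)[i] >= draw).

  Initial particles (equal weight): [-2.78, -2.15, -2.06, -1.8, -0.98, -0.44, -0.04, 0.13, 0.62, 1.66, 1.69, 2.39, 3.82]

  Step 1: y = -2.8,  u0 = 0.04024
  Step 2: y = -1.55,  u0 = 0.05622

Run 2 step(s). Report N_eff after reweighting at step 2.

step 1: w=[0.7270, 0.1556, 0.0985, 0.0189, 0.0000, 0.0000, 0.0000, 0.0000, 0.0000, 0.0000, 0.0000, 0.0000, 0.0000]  mean=-2.5925  Neff=1.7769  idx=[0, 0, 0, 0, 0, 0, 0, 0, 0, 1, 1, 2, 2]
step 2: w=[0.0030, 0.0030, 0.0030, 0.0030, 0.0030, 0.0030, 0.0030, 0.0030, 0.0030, 0.1994, 0.1994, 0.2873, 0.2873]  mean=-2.1151  Neff=4.0874  idx=[9, 9, 9, 10, 10, 11, 11, 11, 11, 12, 12, 12, 12]

N_eff = 4.0874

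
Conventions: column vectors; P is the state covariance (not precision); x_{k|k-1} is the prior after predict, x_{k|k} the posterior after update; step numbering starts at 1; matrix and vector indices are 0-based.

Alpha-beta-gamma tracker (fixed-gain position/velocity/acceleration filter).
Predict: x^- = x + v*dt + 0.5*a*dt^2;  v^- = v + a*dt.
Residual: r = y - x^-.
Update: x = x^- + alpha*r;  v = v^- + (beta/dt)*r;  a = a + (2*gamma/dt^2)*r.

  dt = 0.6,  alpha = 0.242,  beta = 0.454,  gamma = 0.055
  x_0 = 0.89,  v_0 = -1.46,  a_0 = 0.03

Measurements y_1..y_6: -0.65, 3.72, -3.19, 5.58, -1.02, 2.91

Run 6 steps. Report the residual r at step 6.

resid = -0.4789

step 1: x_pred=0.0194  r=-0.6694  x^+=-0.1426  v^+=-1.9485  a^+=-0.1745
step 2: x_pred=-1.3431  r=5.0631  x^+=-0.1178  v^+=1.7779  a^+=1.3725
step 3: x_pred=1.1959  r=-4.3859  x^+=0.1345  v^+=-0.7173  a^+=0.0324
step 4: x_pred=-0.2900  r=5.8700  x^+=1.1305  v^+=3.7438  a^+=1.8260
step 5: x_pred=3.7055  r=-4.7255  x^+=2.5619  v^+=1.2638  a^+=0.3821
step 6: x_pred=3.3889  r=-0.4789  x^+=3.2730  v^+=1.1306  a^+=0.2358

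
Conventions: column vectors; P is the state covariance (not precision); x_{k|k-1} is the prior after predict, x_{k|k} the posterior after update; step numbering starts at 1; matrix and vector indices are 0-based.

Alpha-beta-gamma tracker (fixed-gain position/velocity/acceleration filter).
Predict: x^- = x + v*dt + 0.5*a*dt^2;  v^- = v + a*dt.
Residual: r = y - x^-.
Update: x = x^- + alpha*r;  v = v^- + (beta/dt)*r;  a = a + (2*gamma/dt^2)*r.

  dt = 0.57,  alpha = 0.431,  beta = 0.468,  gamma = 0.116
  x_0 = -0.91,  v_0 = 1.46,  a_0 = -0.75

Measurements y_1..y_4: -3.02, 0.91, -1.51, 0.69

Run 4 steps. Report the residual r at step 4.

step 1: x_pred=-0.1996  r=-2.8204  x^+=-1.4152  v^+=-1.2832  a^+=-2.7639
step 2: x_pred=-2.5956  r=3.5056  x^+=-1.0847  v^+=0.0197  a^+=-0.2607
step 3: x_pred=-1.1158  r=-0.3942  x^+=-1.2857  v^+=-0.4525  a^+=-0.5422
step 4: x_pred=-1.6317  r=2.3217  x^+=-0.6311  v^+=1.1447  a^+=1.1157

resid = 2.3217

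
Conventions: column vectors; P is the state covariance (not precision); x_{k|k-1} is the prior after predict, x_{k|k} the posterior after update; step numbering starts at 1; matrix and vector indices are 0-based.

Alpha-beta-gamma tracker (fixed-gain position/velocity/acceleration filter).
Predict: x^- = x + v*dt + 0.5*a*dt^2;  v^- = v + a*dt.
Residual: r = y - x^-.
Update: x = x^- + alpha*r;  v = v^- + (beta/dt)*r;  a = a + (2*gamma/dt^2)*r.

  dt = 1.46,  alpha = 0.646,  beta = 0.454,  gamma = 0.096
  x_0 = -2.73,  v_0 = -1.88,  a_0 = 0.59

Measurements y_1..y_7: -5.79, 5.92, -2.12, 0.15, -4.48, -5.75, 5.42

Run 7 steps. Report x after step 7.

step 1: x_pred=-4.8460  r=-0.9440  x^+=-5.4558  v^+=-1.3122  a^+=0.5050
step 2: x_pred=-6.8334  r=12.7534  x^+=1.4053  v^+=3.3909  a^+=1.6537
step 3: x_pred=8.1185  r=-10.2385  x^+=1.5044  v^+=2.6215  a^+=0.7315
step 4: x_pred=6.1115  r=-5.9615  x^+=2.2604  v^+=1.8357  a^+=0.1945
step 5: x_pred=5.1478  r=-9.6278  x^+=-1.0717  v^+=-0.8741  a^+=-0.6727
step 6: x_pred=-3.0649  r=-2.6851  x^+=-4.7995  v^+=-2.6912  a^+=-0.9145
step 7: x_pred=-9.7034  r=15.1234  x^+=0.0663  v^+=0.6763  a^+=0.4477

x_post = 0.0663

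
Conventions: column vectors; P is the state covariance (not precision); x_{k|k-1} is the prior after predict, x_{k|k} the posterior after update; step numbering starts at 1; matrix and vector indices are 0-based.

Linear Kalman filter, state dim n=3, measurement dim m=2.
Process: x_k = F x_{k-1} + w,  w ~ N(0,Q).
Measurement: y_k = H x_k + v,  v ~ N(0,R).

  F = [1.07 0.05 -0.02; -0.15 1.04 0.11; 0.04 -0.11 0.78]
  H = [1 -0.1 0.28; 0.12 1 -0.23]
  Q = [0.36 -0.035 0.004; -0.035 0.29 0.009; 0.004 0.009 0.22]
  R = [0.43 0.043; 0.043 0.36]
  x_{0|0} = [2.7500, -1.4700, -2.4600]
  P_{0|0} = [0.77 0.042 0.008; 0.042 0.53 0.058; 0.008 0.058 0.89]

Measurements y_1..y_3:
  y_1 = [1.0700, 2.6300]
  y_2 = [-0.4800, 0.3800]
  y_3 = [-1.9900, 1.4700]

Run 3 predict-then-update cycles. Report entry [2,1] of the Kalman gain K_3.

step 1: x^-=[2.9182, -2.2119, -1.6471]  P^-=[1.2473 -0.0865 0.0244; -0.0865 0.8912 0.0680; 0.0244 0.0680 0.7593]  S=[1.7729 -0.0150; -0.0150 1.2560]  K=[0.7127 0.0543; -0.0825 0.6879; 0.1291 -0.0810]  nu=[-1.6082, 4.1129]  x^+=[1.9955, 0.7500, -2.1881]  P^+=[0.3442 -0.0219 -0.1340; -0.0219 0.2831 0.1583; -0.1340 0.1583 0.7212]
step 2: x^-=[2.2165, 0.2400, -1.7094]  P^-=[0.7581 -0.1199 -0.0968; -0.1199 0.6602 0.1768; -0.0968 0.1768 0.6274]  S=[1.2038 -0.0184; -0.0184 0.9596]  K=[0.6173 0.0048; -0.1038 0.6287; 0.0512 0.0227]  nu=[-2.1938, -0.5191]  x^+=[0.8597, 0.1413, -1.8335]  P^+=[0.2995 -0.0386 -0.1347; -0.0386 0.2656 0.1700; -0.1347 0.1700 0.6238]
step 3: x^-=[0.9636, -0.1837, -1.4113]  P^-=[0.7051 -0.1322 -0.0952; -0.1322 0.6470 0.1791; -0.0952 0.1791 0.5660]  S=[1.1490 -0.0312; -0.0312 0.9382]  K=[0.6017 -0.0074; -0.1107 0.6251; 0.0406 0.0413]  nu=[-2.5768, 1.2135]  x^+=[-0.5959, 0.8602, -1.4657]  P^+=[0.2887 -0.0395 -0.1222; -0.0395 0.2620 0.1607; -0.1222 0.1607 0.5626]

K[2,1] = 0.0413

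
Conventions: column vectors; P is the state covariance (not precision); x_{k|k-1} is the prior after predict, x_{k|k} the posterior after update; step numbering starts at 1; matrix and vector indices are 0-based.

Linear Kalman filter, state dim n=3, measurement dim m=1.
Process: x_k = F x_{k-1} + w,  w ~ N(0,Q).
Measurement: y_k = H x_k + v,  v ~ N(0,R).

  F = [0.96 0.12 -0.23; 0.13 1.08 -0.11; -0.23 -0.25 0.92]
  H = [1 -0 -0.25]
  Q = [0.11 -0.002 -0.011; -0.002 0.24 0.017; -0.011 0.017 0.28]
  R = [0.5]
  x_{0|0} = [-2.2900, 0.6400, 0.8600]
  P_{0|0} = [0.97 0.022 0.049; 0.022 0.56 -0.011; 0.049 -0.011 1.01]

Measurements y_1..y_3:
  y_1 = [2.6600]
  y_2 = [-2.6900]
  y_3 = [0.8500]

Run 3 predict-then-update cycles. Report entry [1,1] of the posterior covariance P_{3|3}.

P_post[1,1] = 1.4990

step 1: x^-=[-2.3194, 0.2989, 1.1579]  P^-=[1.0495 0.2366 -0.4176; 0.2366 0.9292 -0.2757; -0.4176 -0.2757 1.2080]  S=[1.8338]  K=[0.6292; 0.1666; -0.3924]  nu=[5.2689]  x^+=[0.9960, 1.1767, -0.9096]  P^+=[0.3234 0.0443 0.0352; 0.0443 0.8783 -0.1558; 0.0352 -0.1558 0.9257]
step 2: x^-=[1.3065, 1.5004, -1.3601]  P^-=[0.4729 0.2583 -0.3097; 0.2583 1.3296 -0.4900; -0.3097 -0.4900 1.1974]  S=[1.2026]  K=[0.4576; 0.3166; -0.5064]  nu=[-4.3366]  x^+=[-0.6780, 0.1274, 0.8361]  P^+=[0.2211 0.0840 -0.0310; 0.0840 1.2090 -0.2971; -0.0310 -0.2971 0.8889]
step 3: x^-=[-0.8279, -0.0425, 0.8933]  P^-=[0.4276 0.3751 -0.3856; 0.3751 1.7598 -0.7375; -0.3856 -0.7375 1.2791]  S=[1.2003]  K=[0.4365; 0.4661; -0.5876]  nu=[1.9012]  x^+=[0.0021, 0.8437, -0.2239]  P^+=[0.1989 0.1309 -0.0776; 0.1309 1.4990 -0.4087; -0.0776 -0.4087 0.8647]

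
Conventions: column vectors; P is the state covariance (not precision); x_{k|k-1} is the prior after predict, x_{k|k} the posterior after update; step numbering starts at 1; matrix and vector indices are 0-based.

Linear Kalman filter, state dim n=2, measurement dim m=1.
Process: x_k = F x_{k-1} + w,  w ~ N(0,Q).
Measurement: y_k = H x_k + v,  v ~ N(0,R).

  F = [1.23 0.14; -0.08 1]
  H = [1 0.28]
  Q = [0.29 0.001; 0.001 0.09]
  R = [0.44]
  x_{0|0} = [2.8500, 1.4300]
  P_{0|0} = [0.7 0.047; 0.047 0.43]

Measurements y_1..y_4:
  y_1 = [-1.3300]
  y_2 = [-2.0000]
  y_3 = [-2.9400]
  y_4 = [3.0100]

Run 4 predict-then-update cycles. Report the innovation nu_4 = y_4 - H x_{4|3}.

step 1: x^-=[3.7057, 1.2020]  P^-=[1.3736 0.0496; 0.0496 0.5170]  S=[1.8820]  K=[0.7373; 0.1033]  nu=[-5.3723]  x^+=[-0.2552, 0.6472]  P^+=[0.3506 -0.0937; -0.0937 0.4969]
step 2: x^-=[-0.2233, 0.6676]  P^-=[0.7980 -0.0781; -0.0781 0.6041]  S=[1.2416]  K=[0.6251; 0.0733]  nu=[-1.9637]  x^+=[-1.4507, 0.5236]  P^+=[0.3128 -0.1350; -0.1350 0.5974]
step 3: x^-=[-1.7111, 0.6397]  P^-=[0.7285 -0.1107; -0.1107 0.7111]  S=[1.1623]  K=[0.6001; 0.0760]  nu=[-1.4080]  x^+=[-2.5561, 0.5326]  P^+=[0.3099 -0.1638; -0.1638 0.7043]
step 4: x^-=[-3.0694, 0.7371]  P^-=[0.7163 -0.1305; -0.1305 0.8225]  S=[1.1477]  K=[0.5923; 0.0870]  nu=[5.8730]  x^+=[0.4090, 1.2480]  P^+=[0.3137 -0.1896; -0.1896 0.8138]

innov = [5.8730]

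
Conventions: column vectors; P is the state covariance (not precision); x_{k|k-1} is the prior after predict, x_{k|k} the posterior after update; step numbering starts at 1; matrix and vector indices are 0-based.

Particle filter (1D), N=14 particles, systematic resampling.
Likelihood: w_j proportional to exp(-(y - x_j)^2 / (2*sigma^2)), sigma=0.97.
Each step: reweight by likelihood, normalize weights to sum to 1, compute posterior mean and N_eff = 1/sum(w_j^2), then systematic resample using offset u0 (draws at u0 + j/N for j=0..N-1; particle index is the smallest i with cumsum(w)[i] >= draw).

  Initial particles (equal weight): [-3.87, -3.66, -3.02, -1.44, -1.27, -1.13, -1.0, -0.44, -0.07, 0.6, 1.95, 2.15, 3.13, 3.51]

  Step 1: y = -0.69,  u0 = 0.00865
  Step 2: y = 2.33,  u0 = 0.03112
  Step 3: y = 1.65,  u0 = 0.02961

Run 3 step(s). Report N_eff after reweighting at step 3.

N_eff = 10.9797

step 1: w=[0.0008, 0.0016, 0.0097, 0.1293, 0.1458, 0.1573, 0.1657, 0.1687, 0.1422, 0.0720, 0.0043, 0.0024, 0.0001, 0.0000]  mean=-0.7805  Neff=6.9359  idx=[2, 3, 4, 4, 5, 5, 5, 6, 6, 7, 7, 8, 8, 9]
step 2: w=[0.0000, 0.0015, 0.0030, 0.0030, 0.0050, 0.0050, 0.0050, 0.0080, 0.0080, 0.0492, 0.0492, 0.1359, 0.1359, 0.5914]  mean=0.2498  Neff=2.5530  idx=[8, 10, 11, 11, 12, 12, 13, 13, 13, 13, 13, 13, 13, 13]
step 3: w=[0.0044, 0.0182, 0.0384, 0.0384, 0.0384, 0.0384, 0.1030, 0.1030, 0.1030, 0.1030, 0.1030, 0.1030, 0.1030, 0.1030]  mean=0.4711  Neff=10.9797  idx=[2, 4, 5, 6, 7, 8, 8, 9, 10, 10, 11, 12, 12, 13]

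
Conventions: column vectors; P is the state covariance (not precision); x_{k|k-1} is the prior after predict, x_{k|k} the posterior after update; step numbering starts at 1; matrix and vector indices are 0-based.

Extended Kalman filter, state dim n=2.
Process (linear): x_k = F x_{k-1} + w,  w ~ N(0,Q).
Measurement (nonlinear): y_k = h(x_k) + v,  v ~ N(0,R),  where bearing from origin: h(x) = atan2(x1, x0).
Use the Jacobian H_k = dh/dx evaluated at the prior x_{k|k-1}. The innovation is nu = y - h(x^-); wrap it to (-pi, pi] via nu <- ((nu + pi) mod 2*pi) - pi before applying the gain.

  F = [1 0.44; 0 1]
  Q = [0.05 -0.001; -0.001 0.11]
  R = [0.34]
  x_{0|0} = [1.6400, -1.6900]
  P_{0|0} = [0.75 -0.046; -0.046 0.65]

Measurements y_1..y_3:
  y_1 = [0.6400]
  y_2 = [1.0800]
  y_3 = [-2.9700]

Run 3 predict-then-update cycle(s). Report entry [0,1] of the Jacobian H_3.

step 1: x^-=[0.8964, -1.6900]  P^-=[0.8854 0.2390; 0.2390 0.7600]  H_jac=[0.4618 0.2449]  S=[0.6285]  K=[0.7437; 0.4718]  nu=[1.7231]  x^+=[2.1779, -0.8770]  P^+=[0.5378 0.0185; 0.0185 0.6201]
step 2: x^-=[1.7920, -0.8770]  P^-=[0.7241 0.2903; 0.2903 0.7301]  H_jac=[0.2203 0.4502]  S=[0.5807]  K=[0.4998; 0.6762]  nu=[1.5351]  x^+=[2.5592, 0.1610]  P^+=[0.5790 0.0941; 0.0941 0.4646]
step 3: x^-=[2.6301, 0.1610]  P^-=[0.8017 0.2975; 0.2975 0.5746]  H_jac=[-0.0232 0.3788]  S=[0.4177]  K=[0.2253; 0.5046]  nu=[-3.0311]  x^+=[1.9471, -1.3686]  P^+=[0.7805 0.2500; 0.2500 0.4682]

H_jac[0,1] = 0.3788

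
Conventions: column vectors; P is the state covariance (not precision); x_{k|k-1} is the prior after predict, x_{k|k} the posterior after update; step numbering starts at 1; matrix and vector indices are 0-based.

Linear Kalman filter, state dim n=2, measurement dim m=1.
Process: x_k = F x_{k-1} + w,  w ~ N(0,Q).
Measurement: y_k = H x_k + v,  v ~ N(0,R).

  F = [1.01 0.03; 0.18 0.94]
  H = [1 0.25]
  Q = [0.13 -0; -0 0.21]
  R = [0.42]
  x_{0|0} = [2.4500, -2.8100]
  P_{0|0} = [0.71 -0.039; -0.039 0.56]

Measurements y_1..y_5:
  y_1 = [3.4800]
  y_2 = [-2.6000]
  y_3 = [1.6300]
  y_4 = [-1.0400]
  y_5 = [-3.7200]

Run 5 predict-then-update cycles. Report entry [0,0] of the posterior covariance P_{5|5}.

P_post[0,0] = 0.2005

step 1: x^-=[2.3902, -2.2004]  P^-=[0.8524 0.1076; 0.1076 0.7146]  S=[1.3709]  K=[0.6414; 0.2088]  nu=[1.6399]  x^+=[3.4421, -1.8579]  P^+=[0.2884 -0.0760; -0.0760 0.6548]
step 2: x^-=[3.4208, -1.1269]  P^-=[0.4202 -0.0017; -0.0017 0.7722]  S=[0.8876]  K=[0.4729; 0.2156]  nu=[-5.7390]  x^+=[0.7067, -2.3644]  P^+=[0.2217 -0.0922; -0.0922 0.7310]
step 3: x^-=[0.6428, -2.0953]  P^-=[0.3512 -0.0271; -0.0271 0.8319]  S=[0.8096]  K=[0.4254; 0.2234]  nu=[1.5110]  x^+=[1.2856, -1.7578]  P^+=[0.2047 -0.1040; -0.1040 0.7915]
step 4: x^-=[1.2457, -1.4209]  P^-=[0.3332 -0.0398; -0.0398 0.8808]  S=[0.7883]  K=[0.4100; 0.2288]  nu=[-1.9305]  x^+=[0.4542, -1.8626]  P^+=[0.2007 -0.1138; -0.1138 0.8395]
step 5: x^-=[0.4028, -1.6691]  P^-=[0.3286 -0.0485; -0.0485 0.9198]  S=[0.7818]  K=[0.4047; 0.2321]  nu=[-3.7055]  x^+=[-1.0970, -2.5292]  P^+=[0.2005 -0.1219; -0.1219 0.8777]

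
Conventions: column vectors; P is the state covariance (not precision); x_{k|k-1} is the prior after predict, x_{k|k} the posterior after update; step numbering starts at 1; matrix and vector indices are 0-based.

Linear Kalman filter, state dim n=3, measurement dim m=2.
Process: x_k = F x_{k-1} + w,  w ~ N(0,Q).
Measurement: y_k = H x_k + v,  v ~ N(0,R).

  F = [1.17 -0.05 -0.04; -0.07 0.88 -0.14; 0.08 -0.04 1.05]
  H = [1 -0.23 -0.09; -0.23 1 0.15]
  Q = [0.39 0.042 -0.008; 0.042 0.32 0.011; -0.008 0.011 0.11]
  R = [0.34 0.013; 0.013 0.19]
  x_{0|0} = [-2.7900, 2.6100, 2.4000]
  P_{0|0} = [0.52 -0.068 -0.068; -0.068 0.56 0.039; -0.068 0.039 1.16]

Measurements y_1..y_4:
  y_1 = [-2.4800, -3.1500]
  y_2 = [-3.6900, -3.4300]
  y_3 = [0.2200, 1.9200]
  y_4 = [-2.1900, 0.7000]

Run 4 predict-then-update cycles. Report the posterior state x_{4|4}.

step 1: x^-=[-3.4908, 2.1561, 2.1924]  P^-=[1.1196 -0.0791 -0.0888; -0.0791 0.7764 -0.1451; -0.0888 -0.1451 1.3789]  S=[1.5582 -0.5221; -0.5221 1.0556]  K=[0.7482 0.0386; 0.1058 0.7844; -0.1068 0.0250]  nu=[1.7040, -6.4378]  x^+=[-2.4640, -2.7136, 1.8496]  P^+=[0.2758 0.0741 0.0424; 0.0741 0.1960 -0.1905; 0.0424 -0.1905 1.3576]
step 2: x^-=[-2.8212, -2.4745, 1.8535]  P^-=[0.7568 0.0935 0.0190; 0.0935 0.5384 -0.3723; 0.0190 -0.3723 1.6315]  S=[1.0766 -0.1588; -0.1588 0.6491]  K=[0.6885 0.0488; 0.1118 0.7376; -0.0718 -0.2208]  nu=[-1.2712, -1.8824]  x^+=[-3.7883, -4.0051, 2.3604]  P^+=[0.2555 0.0688 0.0545; 0.0688 0.1980 -0.2703; 0.0545 -0.2703 1.5993]
step 3: x^-=[-4.3265, -3.5898, 2.3356]  P^-=[0.7285 0.0913 0.0262; 0.0913 0.5651 -0.4833; 0.0262 -0.4833 1.9067]  S=[1.0472 -0.1495; -0.1495 0.6477]  K=[0.6799 0.0452; 0.1122 0.7540; -0.0802 -0.3324]  nu=[3.9311, 4.1643]  x^+=[-1.4655, -0.0087, 0.6360]  P^+=[0.2524 0.0667 0.0587; 0.0667 0.2090 -0.3262; 0.0587 -0.3262 1.8363]
step 4: x^-=[-1.7397, 0.0059, 0.5509]  P^-=[0.7243 0.0911 0.0240; 0.0911 0.5924 -0.5710; 0.0240 -0.5710 2.1733]  S=[1.0434 -0.1481; -0.1481 0.6547]  K=[0.6782 0.0436; 0.1150 0.7679; -0.0960 -0.4043]  nu=[-0.3994, 0.2114]  x^+=[-2.0013, 0.1223, 0.5038]  P^+=[0.2519 0.0657 0.0622; 0.0657 0.2186 -0.3740; 0.0622 -0.3740 2.0681]

x_post = [-2.0013, 0.1223, 0.5038]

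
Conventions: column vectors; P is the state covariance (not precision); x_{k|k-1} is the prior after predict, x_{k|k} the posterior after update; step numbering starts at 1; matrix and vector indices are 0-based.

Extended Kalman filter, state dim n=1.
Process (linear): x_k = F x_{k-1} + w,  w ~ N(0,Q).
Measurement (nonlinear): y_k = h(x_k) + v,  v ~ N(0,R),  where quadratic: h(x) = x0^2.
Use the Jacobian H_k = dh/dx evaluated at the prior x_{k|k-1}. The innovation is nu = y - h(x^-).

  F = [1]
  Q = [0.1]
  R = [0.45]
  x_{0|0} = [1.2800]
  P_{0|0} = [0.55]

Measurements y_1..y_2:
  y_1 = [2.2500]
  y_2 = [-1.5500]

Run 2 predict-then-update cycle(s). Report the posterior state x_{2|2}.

step 1: x^-=[1.2800]  P^-=[0.6500]  H_jac=[2.5600]  S=[4.7098]  K=[0.3533]  nu=[0.6116]  x^+=[1.4961]  P^+=[0.0621]
step 2: x^-=[1.4961]  P^-=[0.1621]  H_jac=[2.9922]  S=[1.9013]  K=[0.2551]  nu=[-3.7883]  x^+=[0.5297]  P^+=[0.0384]

x_post = [0.5297]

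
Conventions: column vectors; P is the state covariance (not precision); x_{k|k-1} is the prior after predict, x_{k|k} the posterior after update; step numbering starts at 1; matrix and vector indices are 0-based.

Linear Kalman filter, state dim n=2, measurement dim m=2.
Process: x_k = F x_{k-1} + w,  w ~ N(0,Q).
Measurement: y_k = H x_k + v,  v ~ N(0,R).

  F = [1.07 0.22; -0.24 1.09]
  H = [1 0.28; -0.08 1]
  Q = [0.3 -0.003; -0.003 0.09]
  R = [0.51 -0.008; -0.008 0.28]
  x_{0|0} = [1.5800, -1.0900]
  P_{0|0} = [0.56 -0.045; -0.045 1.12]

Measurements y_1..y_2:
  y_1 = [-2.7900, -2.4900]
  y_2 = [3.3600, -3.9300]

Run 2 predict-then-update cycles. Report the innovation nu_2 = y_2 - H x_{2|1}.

step 1: x^-=[1.4508, -1.5673]  P^-=[0.9742 0.0717; 0.0717 1.4765]  S=[1.6401 0.3975; 0.3975 1.7512]  K=[0.6424 -0.1494; 0.0976 0.8177]  nu=[-3.8020, -0.8066]  x^+=[-0.8712, -2.5978]  P^+=[0.3345 -0.0202; -0.0202 0.2266]
step 2: x^-=[-1.5037, -2.6225]  P^-=[0.6844 -0.0571; -0.0571 0.3890]  S=[1.1929 -0.0096; -0.0096 0.6825]  K=[0.5591 -0.1560; 0.0481 0.5773]  nu=[5.5980, -1.4278]  x^+=[1.8486, -3.1775]  P^+=[0.2933 -0.0247; -0.0247 0.1593]

innov = [5.5980, -1.4278]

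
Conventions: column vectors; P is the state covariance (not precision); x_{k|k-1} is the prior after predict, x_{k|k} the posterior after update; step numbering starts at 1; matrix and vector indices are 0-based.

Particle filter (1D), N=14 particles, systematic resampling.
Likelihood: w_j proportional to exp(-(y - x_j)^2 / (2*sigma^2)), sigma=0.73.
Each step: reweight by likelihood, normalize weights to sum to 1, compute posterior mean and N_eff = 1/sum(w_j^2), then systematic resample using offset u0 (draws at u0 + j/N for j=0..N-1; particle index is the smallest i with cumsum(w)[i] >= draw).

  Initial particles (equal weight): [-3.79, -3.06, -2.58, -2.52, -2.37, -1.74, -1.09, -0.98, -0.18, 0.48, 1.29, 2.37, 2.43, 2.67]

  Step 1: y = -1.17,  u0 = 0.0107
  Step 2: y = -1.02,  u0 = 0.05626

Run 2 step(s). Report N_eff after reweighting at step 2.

step 1: w=[0.0004, 0.0092, 0.0407, 0.0475, 0.0680, 0.1935, 0.2610, 0.2538, 0.1047, 0.0204, 0.0009, 0.0000, 0.0000, 0.0000]  mean=-1.2932  Neff=5.2645  idx=[2, 3, 4, 5, 5, 6, 6, 6, 6, 7, 7, 7, 7, 8]
step 2: w=[0.0101, 0.0120, 0.0179, 0.0607, 0.0607, 0.0983, 0.0983, 0.0983, 0.0983, 0.0986, 0.0986, 0.0986, 0.0986, 0.0509]  mean=-1.1342  Neff=11.3513  idx=[3, 4, 5, 6, 6, 7, 8, 9, 9, 10, 11, 11, 12, 13]

N_eff = 11.3513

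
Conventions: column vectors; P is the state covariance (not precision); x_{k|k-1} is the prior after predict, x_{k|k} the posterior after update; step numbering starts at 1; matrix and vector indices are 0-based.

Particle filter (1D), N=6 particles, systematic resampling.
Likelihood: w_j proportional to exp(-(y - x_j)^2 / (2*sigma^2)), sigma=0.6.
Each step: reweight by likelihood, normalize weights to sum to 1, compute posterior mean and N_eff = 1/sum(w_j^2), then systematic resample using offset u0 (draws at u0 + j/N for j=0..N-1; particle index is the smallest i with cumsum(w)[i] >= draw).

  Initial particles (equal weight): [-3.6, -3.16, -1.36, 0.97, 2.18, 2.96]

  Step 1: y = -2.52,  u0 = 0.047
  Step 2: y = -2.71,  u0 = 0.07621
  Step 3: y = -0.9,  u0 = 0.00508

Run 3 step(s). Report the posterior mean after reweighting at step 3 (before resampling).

step 1: w=[0.2155, 0.6165, 0.1680, 0.0000, 0.0000, 0.0000]  mean=-2.9524  Neff=2.1991  idx=[0, 0, 1, 1, 1, 2]
step 2: w=[0.1106, 0.1106, 0.2508, 0.2508, 0.2508, 0.0264]  mean=-3.2097  Neff=4.6760  idx=[0, 2, 2, 3, 4, 4]
step 3: w=[0.0096, 0.1981, 0.1981, 0.1981, 0.1981, 0.1981]  mean=-3.1642  Neff=5.0946  idx=[0, 1, 2, 3, 4, 5]

post_mean = -3.1642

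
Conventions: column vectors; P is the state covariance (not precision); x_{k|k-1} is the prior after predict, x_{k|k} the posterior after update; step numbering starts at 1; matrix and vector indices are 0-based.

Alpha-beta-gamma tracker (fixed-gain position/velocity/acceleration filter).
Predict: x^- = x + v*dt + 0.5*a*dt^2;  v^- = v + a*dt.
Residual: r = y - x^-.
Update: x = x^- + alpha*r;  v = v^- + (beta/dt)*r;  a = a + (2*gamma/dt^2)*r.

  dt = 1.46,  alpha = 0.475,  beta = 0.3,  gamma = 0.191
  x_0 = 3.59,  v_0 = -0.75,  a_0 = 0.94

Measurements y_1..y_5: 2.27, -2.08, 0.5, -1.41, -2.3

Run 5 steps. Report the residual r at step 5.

step 1: x_pred=3.4969  r=-1.2269  x^+=2.9141  v^+=0.3703  a^+=0.7201
step 2: x_pred=4.2223  r=-6.3023  x^+=1.2287  v^+=0.1267  a^+=-0.4093
step 3: x_pred=0.9775  r=-0.4775  x^+=0.7507  v^+=-0.5689  a^+=-0.4949
step 4: x_pred=-0.6074  r=-0.8026  x^+=-0.9886  v^+=-1.4563  a^+=-0.6387
step 5: x_pred=-3.7956  r=1.4956  x^+=-3.0852  v^+=-2.0815  a^+=-0.3707

resid = 1.4956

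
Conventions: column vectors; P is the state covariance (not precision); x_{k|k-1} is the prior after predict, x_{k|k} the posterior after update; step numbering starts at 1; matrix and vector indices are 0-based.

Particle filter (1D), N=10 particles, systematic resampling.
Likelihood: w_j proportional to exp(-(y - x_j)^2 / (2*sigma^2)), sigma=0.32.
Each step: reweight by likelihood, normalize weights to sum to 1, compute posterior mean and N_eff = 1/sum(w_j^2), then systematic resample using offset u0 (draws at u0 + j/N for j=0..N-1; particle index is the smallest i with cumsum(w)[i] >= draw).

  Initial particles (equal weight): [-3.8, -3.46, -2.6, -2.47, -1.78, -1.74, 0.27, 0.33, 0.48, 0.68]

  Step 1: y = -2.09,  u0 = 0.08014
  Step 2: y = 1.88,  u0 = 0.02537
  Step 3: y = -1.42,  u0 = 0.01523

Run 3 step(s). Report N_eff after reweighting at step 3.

N_eff = 9.9740

step 1: w=[0.0000, 0.0001, 0.1440, 0.2533, 0.3207, 0.2819, 0.0000, 0.0000, 0.0000, 0.0000]  mean=-2.0617  Neff=3.7419  idx=[2, 3, 3, 3, 4, 4, 4, 5, 5, 5]
step 2: w=[0.0000, 0.0000, 0.0000, 0.0000, 0.0648, 0.0648, 0.0648, 0.2685, 0.2685, 0.2685]  mean=-1.7478  Neff=4.3679  idx=[4, 5, 7, 7, 7, 8, 8, 8, 9, 9]
step 3: w=[0.0898, 0.0898, 0.1026, 0.1026, 0.1026, 0.1026, 0.1026, 0.1026, 0.1026, 0.1026]  mean=-1.7472  Neff=9.9740  idx=[0, 1, 2, 3, 4, 5, 6, 7, 8, 9]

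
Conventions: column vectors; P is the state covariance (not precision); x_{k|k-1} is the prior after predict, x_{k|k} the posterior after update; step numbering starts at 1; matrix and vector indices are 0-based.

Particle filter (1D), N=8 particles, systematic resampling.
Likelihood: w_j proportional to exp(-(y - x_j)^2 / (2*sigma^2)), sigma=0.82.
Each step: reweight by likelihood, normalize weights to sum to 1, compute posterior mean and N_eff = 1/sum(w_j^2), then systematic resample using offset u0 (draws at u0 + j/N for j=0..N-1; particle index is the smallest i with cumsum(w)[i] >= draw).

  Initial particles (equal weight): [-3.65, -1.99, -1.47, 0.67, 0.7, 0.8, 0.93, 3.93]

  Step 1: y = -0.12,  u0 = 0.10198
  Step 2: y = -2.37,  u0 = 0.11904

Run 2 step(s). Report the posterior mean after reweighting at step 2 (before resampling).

post_mean = -1.4499

step 1: w=[0.0000, 0.0292, 0.1015, 0.2474, 0.2387, 0.2097, 0.1734, 0.0000]  mean=0.4544  Neff=4.9163  idx=[2, 3, 3, 4, 4, 5, 6, 6]
step 2: w=[0.9908, 0.0019, 0.0019, 0.0016, 0.0016, 0.0010, 0.0006, 0.0006]  mean=-1.4499  Neff=1.0185  idx=[0, 0, 0, 0, 0, 0, 0, 2]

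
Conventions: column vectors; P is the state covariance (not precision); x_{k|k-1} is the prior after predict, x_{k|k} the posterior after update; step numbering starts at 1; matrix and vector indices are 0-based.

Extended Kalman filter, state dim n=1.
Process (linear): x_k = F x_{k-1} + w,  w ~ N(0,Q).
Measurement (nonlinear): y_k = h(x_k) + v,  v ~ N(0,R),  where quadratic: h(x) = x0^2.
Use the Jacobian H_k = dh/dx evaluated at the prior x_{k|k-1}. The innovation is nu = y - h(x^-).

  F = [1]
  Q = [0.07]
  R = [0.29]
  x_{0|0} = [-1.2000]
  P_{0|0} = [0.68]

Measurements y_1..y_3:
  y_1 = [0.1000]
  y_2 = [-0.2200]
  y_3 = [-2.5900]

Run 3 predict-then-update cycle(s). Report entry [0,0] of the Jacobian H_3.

H_jac[0,0] = -0.9274

step 1: x^-=[-1.2000]  P^-=[0.7500]  H_jac=[-2.4000]  S=[4.6100]  K=[-0.3905]  nu=[-1.3400]  x^+=[-0.6768]  P^+=[0.0472]
step 2: x^-=[-0.6768]  P^-=[0.1172]  H_jac=[-1.3536]  S=[0.5047]  K=[-0.3143]  nu=[-0.6780]  x^+=[-0.4637]  P^+=[0.0673]
step 3: x^-=[-0.4637]  P^-=[0.1373]  H_jac=[-0.9274]  S=[0.4081]  K=[-0.3121]  nu=[-2.8050]  x^+=[0.4117]  P^+=[0.0976]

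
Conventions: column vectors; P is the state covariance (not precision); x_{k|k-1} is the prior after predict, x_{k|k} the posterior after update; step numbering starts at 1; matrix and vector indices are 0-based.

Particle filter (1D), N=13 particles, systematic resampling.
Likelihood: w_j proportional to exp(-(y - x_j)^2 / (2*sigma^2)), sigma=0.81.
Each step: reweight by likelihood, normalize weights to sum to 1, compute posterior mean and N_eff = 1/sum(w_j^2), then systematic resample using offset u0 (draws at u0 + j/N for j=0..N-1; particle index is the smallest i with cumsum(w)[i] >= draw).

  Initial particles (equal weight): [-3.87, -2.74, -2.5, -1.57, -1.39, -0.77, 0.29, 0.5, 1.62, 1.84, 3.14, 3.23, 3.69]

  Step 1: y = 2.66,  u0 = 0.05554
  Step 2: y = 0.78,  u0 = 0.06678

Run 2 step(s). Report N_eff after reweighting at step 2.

N_eff = 4.2598

step 1: w=[0.0000, 0.0000, 0.0000, 0.0000, 0.0000, 0.0000, 0.0044, 0.0091, 0.1394, 0.1905, 0.2667, 0.2482, 0.1416]  mean=2.7440  Neff=4.7931  idx=[8, 8, 9, 9, 10, 10, 10, 10, 11, 11, 11, 12, 12]
step 2: w=[0.2769, 0.2769, 0.2014, 0.2014, 0.0068, 0.0068, 0.0068, 0.0068, 0.0049, 0.0049, 0.0049, 0.0007, 0.0007]  mean=1.7767  Neff=4.2598  idx=[0, 0, 0, 1, 1, 1, 1, 2, 2, 3, 3, 3, 9]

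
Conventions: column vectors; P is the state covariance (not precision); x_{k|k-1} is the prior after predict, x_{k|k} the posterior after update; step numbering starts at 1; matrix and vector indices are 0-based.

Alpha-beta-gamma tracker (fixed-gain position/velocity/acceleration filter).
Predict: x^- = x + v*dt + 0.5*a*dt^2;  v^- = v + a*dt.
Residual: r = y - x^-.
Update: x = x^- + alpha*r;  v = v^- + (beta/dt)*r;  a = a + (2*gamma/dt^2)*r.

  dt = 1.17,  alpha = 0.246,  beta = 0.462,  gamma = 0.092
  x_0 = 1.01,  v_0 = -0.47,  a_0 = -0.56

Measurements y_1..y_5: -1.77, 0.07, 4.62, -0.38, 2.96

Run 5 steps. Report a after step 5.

a_post = 0.7065

step 1: x_pred=0.0768  r=-1.8468  x^+=-0.3775  v^+=-1.8545  a^+=-0.8082
step 2: x_pred=-3.1004  r=3.1704  x^+=-2.3205  v^+=-1.5482  a^+=-0.3821
step 3: x_pred=-4.3934  r=9.0134  x^+=-2.1761  v^+=1.5639  a^+=0.8294
step 4: x_pred=0.2214  r=-0.6014  x^+=0.0734  v^+=2.2969  a^+=0.7486
step 5: x_pred=3.2732  r=-0.3132  x^+=3.1961  v^+=3.0491  a^+=0.7065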